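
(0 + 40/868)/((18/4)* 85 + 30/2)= 4/34503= 0.00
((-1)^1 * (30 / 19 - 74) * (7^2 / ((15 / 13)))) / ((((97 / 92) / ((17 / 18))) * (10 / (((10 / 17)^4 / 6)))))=4031955200 / 733427379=5.50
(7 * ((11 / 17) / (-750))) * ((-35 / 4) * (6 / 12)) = 539 / 20400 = 0.03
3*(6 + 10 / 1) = 48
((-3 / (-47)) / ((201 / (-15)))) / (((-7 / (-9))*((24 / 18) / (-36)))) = 3645 / 22043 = 0.17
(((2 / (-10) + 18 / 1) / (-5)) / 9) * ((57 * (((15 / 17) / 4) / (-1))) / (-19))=-89 / 340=-0.26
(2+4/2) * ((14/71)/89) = 56/6319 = 0.01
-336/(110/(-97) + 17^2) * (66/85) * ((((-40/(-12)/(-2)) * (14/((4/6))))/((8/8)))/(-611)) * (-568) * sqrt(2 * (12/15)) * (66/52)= 40319693568 * sqrt(10)/2693193295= 47.34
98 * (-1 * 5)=-490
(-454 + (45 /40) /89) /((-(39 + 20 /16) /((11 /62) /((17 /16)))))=2031788 /1078769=1.88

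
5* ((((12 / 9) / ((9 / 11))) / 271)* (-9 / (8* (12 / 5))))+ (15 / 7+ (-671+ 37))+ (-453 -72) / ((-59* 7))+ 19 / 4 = -5043385093 / 8058456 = -625.85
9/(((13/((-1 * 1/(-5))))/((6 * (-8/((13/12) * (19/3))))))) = -0.97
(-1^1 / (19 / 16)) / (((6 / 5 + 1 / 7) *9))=-560 / 8037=-0.07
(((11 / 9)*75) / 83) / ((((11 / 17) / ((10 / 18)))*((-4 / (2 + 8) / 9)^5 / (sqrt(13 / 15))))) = -968203125*sqrt(195) / 2656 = -5090444.60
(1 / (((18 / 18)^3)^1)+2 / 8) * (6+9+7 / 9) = 355 / 18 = 19.72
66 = 66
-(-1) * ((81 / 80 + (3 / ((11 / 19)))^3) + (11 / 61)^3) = 3387436160111 / 24168936880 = 140.16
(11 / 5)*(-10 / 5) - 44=-242 / 5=-48.40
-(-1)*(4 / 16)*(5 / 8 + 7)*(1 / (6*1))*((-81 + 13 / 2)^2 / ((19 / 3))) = 1354261 / 4864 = 278.43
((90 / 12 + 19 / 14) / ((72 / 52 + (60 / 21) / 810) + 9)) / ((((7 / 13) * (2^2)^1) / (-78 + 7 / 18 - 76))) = -18624645 / 306284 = -60.81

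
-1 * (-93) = 93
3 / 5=0.60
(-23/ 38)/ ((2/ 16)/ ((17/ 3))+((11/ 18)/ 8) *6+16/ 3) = -1173/ 11267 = -0.10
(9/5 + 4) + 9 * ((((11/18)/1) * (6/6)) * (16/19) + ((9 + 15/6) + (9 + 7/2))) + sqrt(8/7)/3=2 * sqrt(14)/21 + 21511/95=226.79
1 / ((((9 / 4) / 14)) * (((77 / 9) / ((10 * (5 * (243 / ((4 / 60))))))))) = 1458000 / 11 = 132545.45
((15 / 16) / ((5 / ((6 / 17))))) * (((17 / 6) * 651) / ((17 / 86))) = 83979 / 136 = 617.49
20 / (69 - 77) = -5 / 2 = -2.50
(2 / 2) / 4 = 1 / 4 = 0.25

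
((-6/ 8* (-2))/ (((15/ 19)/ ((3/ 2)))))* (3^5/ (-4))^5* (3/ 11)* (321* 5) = -46508519060935713/ 45056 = -1032238082851.02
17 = 17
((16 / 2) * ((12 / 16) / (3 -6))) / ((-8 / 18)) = 9 / 2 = 4.50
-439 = -439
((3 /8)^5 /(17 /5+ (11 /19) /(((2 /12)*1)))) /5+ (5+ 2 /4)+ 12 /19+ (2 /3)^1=8291795969 /1219657728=6.80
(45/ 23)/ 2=45/ 46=0.98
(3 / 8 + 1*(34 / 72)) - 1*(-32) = 2365 / 72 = 32.85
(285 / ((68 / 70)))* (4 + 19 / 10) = 117705 / 68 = 1730.96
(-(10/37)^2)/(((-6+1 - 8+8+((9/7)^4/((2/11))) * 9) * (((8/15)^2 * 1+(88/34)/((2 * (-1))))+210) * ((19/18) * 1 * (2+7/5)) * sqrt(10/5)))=-1215506250 * sqrt(2)/3251637556672693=-0.00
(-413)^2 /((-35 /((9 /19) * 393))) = -86186079 /95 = -907221.88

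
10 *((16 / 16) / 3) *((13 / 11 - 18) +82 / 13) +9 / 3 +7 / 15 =-67714 / 2145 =-31.57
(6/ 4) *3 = 9/ 2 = 4.50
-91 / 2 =-45.50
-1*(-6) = 6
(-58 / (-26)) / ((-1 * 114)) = -29 / 1482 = -0.02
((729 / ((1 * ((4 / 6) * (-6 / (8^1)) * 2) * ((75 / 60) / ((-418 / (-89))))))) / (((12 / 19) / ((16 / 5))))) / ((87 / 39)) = -401420448 / 64525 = -6221.16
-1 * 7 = -7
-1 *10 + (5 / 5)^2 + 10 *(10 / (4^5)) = -2279 / 256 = -8.90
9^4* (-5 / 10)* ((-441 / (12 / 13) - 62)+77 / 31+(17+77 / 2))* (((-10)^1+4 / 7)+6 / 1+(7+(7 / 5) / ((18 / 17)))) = 134263820673 / 17360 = 7734091.05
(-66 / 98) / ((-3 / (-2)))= -22 / 49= -0.45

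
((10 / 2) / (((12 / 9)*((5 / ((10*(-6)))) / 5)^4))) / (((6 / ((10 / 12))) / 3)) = 20250000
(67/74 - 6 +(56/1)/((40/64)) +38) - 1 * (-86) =77147/370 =208.51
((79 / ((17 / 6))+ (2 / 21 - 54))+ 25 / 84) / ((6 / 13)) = -55.74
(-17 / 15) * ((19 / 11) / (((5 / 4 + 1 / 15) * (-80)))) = 323 / 17380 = 0.02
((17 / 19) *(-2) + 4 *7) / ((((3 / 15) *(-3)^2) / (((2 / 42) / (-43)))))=-830 / 51471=-0.02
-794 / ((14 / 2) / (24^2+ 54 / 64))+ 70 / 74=-38734333 / 592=-65429.62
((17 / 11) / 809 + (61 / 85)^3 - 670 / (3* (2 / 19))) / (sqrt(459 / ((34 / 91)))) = -34779260124743* sqrt(546) / 13427746707375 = -60.52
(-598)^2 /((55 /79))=28250716 /55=513649.38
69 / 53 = 1.30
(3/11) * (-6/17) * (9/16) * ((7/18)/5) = -63/14960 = -0.00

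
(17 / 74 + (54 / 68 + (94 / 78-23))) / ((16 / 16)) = -509534 / 24531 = -20.77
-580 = -580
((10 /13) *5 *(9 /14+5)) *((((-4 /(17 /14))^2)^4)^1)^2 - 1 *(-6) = 2639231540546708164888669642318 /632595494383669290253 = 4172068192.04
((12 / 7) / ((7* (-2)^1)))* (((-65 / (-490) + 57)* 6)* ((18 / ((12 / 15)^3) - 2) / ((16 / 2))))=-53464851 / 307328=-173.97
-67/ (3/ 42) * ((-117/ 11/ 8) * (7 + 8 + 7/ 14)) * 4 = 1701063/ 22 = 77321.05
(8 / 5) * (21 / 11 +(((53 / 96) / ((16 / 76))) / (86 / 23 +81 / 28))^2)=763902466159 / 231155540352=3.30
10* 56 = 560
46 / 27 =1.70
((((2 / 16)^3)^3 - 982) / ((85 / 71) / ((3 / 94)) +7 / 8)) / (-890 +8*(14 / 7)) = 28073785294635 / 959140251828224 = 0.03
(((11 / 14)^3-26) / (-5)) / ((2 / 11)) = 770143 / 27440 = 28.07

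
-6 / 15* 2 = -4 / 5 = -0.80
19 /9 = 2.11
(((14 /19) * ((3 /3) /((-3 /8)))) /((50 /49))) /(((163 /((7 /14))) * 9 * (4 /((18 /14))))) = -49 /232275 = -0.00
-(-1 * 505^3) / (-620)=-25757525 / 124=-207721.98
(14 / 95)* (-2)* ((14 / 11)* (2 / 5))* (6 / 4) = -1176 / 5225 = -0.23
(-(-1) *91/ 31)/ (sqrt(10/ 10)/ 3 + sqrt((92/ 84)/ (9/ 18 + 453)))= 1733277/ 192541 - 273 *sqrt(876162)/ 192541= 7.67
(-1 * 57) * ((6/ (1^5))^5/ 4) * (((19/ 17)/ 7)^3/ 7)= -760032072/ 11796113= -64.43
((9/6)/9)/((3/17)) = 17/18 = 0.94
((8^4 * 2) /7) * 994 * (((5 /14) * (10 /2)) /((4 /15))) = 54528000 /7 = 7789714.29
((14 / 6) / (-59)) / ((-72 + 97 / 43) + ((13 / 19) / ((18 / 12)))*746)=-5719 / 39122015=-0.00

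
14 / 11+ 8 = 102 / 11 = 9.27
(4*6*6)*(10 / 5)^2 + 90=666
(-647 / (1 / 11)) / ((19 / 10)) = -71170 / 19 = -3745.79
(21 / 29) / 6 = 0.12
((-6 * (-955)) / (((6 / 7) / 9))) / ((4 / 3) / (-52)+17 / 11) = 25810785 / 652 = 39587.09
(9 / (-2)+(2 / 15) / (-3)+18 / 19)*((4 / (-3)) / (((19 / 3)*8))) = 6151 / 64980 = 0.09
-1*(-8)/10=4/5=0.80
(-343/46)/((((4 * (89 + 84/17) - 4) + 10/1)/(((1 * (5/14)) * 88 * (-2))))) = 1666/1357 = 1.23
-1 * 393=-393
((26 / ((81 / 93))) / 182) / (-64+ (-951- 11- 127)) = -31 / 217917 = -0.00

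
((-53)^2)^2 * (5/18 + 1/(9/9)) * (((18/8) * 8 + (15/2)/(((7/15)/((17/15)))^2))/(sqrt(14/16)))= 368951001079 * sqrt(14)/2058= 670791175.19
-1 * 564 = -564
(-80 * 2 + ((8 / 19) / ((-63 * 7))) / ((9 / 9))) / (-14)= 670324 / 58653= 11.43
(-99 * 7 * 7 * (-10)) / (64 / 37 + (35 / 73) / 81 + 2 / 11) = 116743729410 / 4614559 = 25299.00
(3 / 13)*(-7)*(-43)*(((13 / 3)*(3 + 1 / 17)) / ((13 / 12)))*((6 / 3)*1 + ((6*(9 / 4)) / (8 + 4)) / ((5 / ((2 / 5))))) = 754908 / 425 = 1776.25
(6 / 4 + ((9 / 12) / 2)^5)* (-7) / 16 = -0.66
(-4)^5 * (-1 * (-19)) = -19456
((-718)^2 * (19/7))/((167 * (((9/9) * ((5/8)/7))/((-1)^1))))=-78359648/835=-93843.89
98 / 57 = 1.72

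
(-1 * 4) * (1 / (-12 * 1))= 1 / 3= 0.33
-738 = -738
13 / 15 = 0.87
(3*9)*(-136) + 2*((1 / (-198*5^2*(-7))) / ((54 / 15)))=-229022639 / 62370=-3672.00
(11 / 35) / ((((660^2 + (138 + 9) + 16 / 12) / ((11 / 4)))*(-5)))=-363 / 915071500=-0.00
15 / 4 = 3.75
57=57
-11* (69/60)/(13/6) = -759/130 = -5.84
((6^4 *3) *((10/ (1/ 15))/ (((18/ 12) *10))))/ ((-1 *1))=-38880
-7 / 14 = -1 / 2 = -0.50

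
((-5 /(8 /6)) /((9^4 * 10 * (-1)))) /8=1 /139968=0.00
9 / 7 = 1.29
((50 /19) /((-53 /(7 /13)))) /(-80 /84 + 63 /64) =-0.84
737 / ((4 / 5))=3685 / 4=921.25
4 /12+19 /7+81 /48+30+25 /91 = 152923 /4368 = 35.01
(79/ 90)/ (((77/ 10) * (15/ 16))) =1264/ 10395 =0.12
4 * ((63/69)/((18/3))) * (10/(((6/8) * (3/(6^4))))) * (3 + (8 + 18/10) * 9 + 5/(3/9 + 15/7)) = 97723584/299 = 326834.73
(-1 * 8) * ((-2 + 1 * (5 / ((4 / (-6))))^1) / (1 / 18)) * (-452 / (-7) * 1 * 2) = 1236672 / 7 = 176667.43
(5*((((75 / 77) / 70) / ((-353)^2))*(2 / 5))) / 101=15 / 6783589351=0.00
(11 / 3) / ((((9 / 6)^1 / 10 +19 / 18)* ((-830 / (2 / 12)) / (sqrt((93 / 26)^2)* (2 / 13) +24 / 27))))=-24079 / 27394731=-0.00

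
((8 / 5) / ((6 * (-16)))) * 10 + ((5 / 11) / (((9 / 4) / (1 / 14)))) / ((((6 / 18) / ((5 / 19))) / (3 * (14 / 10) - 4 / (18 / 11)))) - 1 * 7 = -564601 / 79002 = -7.15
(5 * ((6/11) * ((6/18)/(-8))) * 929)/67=-4645/2948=-1.58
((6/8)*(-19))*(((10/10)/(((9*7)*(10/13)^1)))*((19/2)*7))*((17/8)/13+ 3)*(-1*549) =21734727/640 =33960.51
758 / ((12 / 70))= 13265 / 3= 4421.67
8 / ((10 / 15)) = 12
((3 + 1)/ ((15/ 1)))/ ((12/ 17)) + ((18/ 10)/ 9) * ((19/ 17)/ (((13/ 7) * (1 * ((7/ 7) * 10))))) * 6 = 22376/ 49725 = 0.45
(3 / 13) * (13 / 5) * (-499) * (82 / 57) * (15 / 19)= -122754 / 361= -340.04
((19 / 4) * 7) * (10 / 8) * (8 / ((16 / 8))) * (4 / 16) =665 / 16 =41.56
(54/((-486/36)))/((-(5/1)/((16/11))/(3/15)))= 64/275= 0.23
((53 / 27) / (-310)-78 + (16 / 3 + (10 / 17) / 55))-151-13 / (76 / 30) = -3402006022 / 14869305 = -228.79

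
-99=-99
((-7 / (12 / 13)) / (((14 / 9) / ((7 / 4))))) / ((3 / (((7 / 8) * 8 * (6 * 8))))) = -1911 / 2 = -955.50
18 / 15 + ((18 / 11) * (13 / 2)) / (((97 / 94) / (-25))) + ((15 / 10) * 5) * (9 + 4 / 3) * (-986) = -76671.49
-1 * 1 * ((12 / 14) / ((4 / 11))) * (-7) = 33 / 2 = 16.50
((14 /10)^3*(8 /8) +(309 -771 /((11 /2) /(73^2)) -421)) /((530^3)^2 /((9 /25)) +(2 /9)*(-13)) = -9245834793 /761899913809374964250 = -0.00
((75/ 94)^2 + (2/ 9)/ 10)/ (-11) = -261961/ 4373820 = -0.06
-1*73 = -73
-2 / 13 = -0.15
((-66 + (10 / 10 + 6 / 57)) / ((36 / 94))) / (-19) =6439 / 722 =8.92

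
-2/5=-0.40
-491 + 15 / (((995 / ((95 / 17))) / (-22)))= -1667323 / 3383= -492.85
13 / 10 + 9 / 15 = 19 / 10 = 1.90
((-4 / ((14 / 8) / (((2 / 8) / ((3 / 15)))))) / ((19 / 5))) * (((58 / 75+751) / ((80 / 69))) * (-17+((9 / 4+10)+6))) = -1296809 / 2128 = -609.40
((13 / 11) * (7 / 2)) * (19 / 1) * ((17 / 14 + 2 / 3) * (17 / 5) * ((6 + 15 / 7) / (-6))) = -682.11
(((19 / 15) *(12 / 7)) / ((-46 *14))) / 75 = -19 / 422625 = -0.00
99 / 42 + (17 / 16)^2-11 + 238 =413031 / 1792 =230.49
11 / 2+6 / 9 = 37 / 6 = 6.17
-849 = -849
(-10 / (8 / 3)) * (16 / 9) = -20 / 3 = -6.67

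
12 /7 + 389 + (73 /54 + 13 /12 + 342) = 555773 /756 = 735.15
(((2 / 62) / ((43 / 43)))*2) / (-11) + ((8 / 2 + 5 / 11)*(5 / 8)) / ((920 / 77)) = 114019 / 501952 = 0.23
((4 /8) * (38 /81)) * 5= 95 /81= 1.17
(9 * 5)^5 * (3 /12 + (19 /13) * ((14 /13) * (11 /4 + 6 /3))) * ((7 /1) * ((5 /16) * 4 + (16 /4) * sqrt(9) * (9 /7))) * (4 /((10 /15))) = 998720670134.52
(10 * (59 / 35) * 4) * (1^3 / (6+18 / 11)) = 8.83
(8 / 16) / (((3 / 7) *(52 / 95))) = 665 / 312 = 2.13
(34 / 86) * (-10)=-170 / 43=-3.95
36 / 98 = 18 / 49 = 0.37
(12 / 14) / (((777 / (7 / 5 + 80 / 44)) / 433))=153282 / 99715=1.54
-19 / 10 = -1.90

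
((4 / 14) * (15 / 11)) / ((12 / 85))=425 / 154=2.76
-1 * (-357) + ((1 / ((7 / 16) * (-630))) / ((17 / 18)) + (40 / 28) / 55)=16356969 / 45815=357.02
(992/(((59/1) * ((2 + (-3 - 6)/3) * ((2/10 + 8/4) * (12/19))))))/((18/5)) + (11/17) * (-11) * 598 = -1268930534/297891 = -4259.71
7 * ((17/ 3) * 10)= 1190/ 3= 396.67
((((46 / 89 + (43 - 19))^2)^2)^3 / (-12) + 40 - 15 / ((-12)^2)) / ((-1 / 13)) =201901266834191472652000638645944039145419 / 3951846457044194244856336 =51090362196208569.11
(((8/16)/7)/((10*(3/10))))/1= 1/42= 0.02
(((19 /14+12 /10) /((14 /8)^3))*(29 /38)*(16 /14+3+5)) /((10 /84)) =31893504 /1140475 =27.97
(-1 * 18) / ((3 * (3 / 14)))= -28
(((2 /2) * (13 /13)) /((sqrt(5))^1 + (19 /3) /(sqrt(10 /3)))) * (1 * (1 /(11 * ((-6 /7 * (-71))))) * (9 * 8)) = 2520 /(781 * (30 * sqrt(5) + 19 * sqrt(30))) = 0.02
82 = 82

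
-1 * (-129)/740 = 129/740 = 0.17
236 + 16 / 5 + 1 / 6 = 7181 / 30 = 239.37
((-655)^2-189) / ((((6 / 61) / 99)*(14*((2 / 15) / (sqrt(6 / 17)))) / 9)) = 29134581795*sqrt(102) / 238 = 1236322910.57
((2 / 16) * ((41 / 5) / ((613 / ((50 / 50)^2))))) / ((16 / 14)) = 287 / 196160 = 0.00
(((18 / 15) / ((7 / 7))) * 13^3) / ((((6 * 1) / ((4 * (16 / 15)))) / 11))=1546688 / 75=20622.51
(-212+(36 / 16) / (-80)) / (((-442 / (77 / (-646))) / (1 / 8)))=-274967 / 38471680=-0.01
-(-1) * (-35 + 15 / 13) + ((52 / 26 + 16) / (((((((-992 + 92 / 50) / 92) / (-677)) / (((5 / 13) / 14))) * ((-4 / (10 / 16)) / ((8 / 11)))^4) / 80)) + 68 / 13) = -28.20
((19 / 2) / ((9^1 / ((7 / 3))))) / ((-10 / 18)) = -133 / 30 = -4.43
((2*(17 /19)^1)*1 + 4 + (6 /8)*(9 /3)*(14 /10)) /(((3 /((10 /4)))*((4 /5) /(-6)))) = -16985 /304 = -55.87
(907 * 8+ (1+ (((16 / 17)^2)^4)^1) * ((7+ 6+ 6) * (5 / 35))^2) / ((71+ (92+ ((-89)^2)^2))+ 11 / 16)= 39748118963727376 / 343137824350208141275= 0.00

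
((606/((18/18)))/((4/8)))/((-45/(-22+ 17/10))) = 41006/75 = 546.75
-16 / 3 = -5.33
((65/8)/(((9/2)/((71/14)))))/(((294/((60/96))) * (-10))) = -4615/2370816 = -0.00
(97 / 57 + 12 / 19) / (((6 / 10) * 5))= 7 / 9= 0.78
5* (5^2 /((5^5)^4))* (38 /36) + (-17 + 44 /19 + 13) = -439453124999639 /260925292968750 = -1.68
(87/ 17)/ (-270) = -29/ 1530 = -0.02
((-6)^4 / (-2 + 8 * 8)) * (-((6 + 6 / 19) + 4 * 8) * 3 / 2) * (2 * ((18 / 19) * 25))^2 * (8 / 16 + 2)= -1432922400000 / 212629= -6739073.22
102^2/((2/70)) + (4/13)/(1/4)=4733836/13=364141.23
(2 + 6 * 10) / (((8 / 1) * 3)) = 31 / 12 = 2.58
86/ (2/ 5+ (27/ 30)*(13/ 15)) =4300/ 59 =72.88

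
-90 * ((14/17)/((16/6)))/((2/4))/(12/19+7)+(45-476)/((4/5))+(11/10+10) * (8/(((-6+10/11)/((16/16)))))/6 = -9471979/17255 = -548.94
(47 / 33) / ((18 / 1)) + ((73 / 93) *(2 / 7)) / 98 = 514205 / 6316002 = 0.08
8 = 8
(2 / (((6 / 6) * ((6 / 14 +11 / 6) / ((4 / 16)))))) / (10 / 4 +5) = 14 / 475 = 0.03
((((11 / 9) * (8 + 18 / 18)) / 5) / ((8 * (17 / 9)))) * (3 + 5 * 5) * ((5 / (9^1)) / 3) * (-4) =-154 / 51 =-3.02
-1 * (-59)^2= -3481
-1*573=-573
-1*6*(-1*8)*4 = 192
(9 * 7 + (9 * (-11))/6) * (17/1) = 1581/2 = 790.50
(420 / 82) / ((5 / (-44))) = -1848 / 41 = -45.07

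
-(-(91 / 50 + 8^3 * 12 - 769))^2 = -72275483281 / 2500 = -28910193.31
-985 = -985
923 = 923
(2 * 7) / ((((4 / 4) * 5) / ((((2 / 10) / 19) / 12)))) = 7 / 2850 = 0.00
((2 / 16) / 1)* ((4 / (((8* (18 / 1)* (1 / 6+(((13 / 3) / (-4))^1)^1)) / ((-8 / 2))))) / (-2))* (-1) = 1 / 132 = 0.01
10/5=2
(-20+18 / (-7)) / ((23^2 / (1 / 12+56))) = -53167 / 22218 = -2.39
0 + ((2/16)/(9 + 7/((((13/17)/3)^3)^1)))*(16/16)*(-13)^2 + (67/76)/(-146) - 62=-651954074879/10522669680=-61.96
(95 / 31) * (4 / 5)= 76 / 31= 2.45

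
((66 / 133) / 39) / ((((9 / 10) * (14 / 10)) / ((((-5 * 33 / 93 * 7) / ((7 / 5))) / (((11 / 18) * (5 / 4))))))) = -44000 / 375193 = -0.12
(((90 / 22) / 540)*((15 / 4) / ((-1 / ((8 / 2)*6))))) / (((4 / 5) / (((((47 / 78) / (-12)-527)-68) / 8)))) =13924175 / 219648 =63.39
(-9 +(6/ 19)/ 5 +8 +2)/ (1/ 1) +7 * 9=6086/ 95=64.06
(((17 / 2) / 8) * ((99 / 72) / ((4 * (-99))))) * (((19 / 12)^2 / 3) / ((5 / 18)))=-0.01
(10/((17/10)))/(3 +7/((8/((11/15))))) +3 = 34287/7429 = 4.62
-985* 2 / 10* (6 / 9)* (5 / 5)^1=-394 / 3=-131.33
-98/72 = -49/36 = -1.36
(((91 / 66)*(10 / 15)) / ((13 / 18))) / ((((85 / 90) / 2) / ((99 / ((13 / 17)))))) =4536 / 13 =348.92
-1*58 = -58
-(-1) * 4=4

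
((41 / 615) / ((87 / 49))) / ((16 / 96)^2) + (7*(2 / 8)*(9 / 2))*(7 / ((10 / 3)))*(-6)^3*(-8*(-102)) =-2914832.25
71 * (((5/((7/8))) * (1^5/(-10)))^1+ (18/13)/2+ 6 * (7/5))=275267/455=604.98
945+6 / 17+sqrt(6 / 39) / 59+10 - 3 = sqrt(26) / 767+16190 / 17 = 952.36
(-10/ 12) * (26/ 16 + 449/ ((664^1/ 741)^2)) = -1236269125/ 2645376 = -467.33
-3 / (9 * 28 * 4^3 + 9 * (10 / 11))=-11 / 59166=-0.00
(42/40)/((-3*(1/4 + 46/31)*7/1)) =-31/1075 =-0.03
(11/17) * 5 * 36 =1980/17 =116.47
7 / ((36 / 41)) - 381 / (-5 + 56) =307 / 612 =0.50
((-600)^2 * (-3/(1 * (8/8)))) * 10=-10800000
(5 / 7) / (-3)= -5 / 21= -0.24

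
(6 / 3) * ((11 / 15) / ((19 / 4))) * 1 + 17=4933 / 285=17.31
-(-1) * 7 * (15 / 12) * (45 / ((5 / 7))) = 2205 / 4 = 551.25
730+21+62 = 813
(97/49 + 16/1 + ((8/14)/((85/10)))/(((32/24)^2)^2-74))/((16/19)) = 42966745/2012528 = 21.35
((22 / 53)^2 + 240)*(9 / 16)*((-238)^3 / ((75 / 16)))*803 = -21909997774607712 / 70225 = -311997120321.93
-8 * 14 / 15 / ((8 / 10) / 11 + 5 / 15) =-1232 / 67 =-18.39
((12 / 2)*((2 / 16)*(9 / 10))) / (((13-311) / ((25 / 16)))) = -135 / 38144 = -0.00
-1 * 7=-7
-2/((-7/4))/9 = 8/63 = 0.13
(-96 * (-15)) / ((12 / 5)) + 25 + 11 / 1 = 636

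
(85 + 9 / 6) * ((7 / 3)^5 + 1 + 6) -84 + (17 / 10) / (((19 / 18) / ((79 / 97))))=14567521091 / 2239245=6505.55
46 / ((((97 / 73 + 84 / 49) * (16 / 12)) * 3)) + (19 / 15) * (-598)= -1406381 / 1866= -753.69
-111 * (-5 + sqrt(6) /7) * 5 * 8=22200-4440 * sqrt(6) /7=20646.32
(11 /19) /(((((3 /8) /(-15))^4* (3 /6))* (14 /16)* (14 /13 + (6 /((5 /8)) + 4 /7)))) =14643200000 /48621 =301170.28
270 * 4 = 1080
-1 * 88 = -88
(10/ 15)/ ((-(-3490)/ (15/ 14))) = 1/ 4886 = 0.00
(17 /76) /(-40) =-17 /3040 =-0.01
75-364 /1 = -289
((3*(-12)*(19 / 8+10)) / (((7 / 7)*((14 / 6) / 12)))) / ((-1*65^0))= 16038 / 7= 2291.14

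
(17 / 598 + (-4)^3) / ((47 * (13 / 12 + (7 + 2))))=-229530 / 1700413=-0.13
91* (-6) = -546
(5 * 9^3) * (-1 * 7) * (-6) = 153090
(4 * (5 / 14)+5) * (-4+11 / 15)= -21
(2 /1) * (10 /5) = 4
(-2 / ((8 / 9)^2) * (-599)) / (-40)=-48519 / 1280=-37.91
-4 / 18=-2 / 9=-0.22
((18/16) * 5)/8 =45/64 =0.70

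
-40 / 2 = -20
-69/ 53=-1.30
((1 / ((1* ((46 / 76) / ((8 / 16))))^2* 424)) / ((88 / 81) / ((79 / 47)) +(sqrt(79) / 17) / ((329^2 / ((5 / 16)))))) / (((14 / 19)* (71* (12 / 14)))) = 1639093054234085372793024 / 29517009182306920849618074043- 861339750278618205* sqrt(79) / 59034018364613841699236148086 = 0.00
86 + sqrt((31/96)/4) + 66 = 152.28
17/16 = 1.06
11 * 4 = 44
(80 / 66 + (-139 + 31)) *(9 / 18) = -1762 / 33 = -53.39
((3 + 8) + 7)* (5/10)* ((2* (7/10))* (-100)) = -1260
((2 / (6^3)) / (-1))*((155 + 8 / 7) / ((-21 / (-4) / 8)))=-8744 / 3969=-2.20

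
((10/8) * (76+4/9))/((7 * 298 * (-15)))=-86/28161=-0.00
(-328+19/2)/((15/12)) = -1274/5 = -254.80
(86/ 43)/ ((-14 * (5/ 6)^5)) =-7776/ 21875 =-0.36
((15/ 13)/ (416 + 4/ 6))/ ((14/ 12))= 27/ 11375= 0.00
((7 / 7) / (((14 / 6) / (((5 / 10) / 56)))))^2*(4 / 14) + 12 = 25815561 / 2151296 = 12.00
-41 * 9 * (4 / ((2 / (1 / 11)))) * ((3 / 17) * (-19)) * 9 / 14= 189297 / 1309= 144.61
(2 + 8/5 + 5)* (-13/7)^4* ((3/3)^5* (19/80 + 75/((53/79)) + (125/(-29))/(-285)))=19682364656617/1717136400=11462.32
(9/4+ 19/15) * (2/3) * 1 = 211/90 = 2.34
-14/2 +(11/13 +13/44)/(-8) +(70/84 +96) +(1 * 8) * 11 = 177.69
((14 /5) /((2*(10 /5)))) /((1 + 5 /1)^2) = 7 /360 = 0.02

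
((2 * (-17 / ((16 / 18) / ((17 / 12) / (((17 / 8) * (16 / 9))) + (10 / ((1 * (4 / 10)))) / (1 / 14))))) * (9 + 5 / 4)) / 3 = -5861073 / 128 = -45789.63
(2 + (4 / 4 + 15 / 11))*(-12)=-576 / 11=-52.36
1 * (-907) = -907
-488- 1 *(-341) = -147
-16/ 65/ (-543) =16/ 35295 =0.00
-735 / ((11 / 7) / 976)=-5021520 / 11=-456501.82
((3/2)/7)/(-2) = -3/28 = -0.11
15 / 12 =5 / 4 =1.25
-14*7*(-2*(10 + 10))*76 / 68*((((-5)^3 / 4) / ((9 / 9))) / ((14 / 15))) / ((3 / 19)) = -15793750 / 17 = -929044.12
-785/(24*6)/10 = -0.55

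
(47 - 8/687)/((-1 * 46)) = -32281/31602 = -1.02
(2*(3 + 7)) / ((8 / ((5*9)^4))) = 20503125 / 2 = 10251562.50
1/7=0.14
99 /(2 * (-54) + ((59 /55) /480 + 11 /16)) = -2613600 /2832991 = -0.92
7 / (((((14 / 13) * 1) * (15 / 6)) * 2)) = 13 / 10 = 1.30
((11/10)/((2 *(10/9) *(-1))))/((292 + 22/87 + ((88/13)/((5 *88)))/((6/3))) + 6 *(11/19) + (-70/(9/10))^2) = -57440097/736291179820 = -0.00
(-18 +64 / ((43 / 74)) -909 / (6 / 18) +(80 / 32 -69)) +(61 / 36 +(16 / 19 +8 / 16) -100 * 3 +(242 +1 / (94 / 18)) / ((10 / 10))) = -3809978245 / 1382364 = -2756.13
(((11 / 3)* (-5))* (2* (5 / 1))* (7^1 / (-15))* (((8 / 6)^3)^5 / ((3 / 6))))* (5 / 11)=751619276800 / 129140163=5820.18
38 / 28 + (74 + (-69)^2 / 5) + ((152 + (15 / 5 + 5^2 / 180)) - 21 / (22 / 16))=16180487 / 13860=1167.42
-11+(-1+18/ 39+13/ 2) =-131/ 26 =-5.04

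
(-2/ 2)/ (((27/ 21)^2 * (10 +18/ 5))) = -245/ 5508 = -0.04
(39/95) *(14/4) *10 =273/19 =14.37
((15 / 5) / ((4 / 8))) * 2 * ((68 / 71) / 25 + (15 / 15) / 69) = 25868 / 40825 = 0.63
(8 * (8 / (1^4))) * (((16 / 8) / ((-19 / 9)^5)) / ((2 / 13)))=-49128768 / 2476099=-19.84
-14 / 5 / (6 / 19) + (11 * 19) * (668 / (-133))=-111151 / 105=-1058.58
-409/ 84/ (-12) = 409/ 1008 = 0.41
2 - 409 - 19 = -426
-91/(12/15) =-455/4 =-113.75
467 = 467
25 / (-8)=-25 / 8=-3.12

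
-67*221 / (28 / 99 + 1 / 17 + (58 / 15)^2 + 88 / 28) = -1453677225 / 1809917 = -803.17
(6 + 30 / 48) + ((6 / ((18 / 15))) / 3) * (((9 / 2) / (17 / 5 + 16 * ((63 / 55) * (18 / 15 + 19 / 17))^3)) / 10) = 1640148783714413 / 247477091838968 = 6.63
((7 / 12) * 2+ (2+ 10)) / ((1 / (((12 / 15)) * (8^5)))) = 5177344 / 15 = 345156.27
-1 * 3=-3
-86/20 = -43/10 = -4.30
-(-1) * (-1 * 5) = -5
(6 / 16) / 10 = 3 / 80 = 0.04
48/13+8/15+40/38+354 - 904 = -2018194/3705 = -544.72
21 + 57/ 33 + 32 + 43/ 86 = 1215/ 22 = 55.23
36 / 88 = 9 / 22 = 0.41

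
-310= -310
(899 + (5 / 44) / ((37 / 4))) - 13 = 360607 / 407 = 886.01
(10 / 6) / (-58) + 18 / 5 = 3107 / 870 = 3.57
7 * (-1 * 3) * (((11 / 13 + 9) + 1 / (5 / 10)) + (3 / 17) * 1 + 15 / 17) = -271.00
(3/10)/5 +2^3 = 403/50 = 8.06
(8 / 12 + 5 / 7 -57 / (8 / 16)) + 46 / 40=-46817 / 420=-111.47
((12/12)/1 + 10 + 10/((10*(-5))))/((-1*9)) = -6/5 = -1.20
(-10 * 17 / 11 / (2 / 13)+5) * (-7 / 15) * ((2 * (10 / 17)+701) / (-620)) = -584913 / 11594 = -50.45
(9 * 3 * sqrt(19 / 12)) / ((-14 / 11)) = -99 * sqrt(57) / 28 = -26.69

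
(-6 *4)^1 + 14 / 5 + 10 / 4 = -187 / 10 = -18.70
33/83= 0.40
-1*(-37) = 37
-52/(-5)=52/5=10.40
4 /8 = 1 /2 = 0.50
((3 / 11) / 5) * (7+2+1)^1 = 6 / 11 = 0.55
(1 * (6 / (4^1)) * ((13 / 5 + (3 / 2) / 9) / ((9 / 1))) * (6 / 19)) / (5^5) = 83 / 1781250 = 0.00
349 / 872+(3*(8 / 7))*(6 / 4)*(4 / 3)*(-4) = -164981 / 6104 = -27.03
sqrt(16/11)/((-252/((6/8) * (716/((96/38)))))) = -3401 * sqrt(11)/11088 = -1.02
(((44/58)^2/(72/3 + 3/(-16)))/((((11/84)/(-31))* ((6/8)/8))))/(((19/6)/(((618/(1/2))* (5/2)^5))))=-4720531200000/2029333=-2326149.13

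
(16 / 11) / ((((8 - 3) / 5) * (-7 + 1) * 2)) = -0.12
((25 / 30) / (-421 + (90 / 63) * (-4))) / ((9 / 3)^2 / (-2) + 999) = -0.00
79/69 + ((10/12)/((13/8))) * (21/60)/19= 6558/5681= 1.15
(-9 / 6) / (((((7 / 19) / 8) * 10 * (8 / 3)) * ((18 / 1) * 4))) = -19 / 1120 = -0.02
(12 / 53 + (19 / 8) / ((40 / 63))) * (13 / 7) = 874653 / 118720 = 7.37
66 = 66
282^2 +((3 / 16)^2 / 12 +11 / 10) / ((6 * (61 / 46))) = 74510936921 / 936960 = 79524.14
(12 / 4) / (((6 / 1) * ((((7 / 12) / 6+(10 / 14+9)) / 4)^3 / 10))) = 0.34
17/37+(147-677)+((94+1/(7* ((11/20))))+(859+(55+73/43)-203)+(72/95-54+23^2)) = 753.17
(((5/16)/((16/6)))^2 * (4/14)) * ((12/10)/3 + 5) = 1215/57344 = 0.02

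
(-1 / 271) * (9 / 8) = -9 / 2168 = -0.00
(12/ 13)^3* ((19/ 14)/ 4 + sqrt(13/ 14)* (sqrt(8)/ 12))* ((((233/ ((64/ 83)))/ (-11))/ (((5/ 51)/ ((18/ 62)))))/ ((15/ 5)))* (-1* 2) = 26629803* sqrt(91)/ 26221195 + 1517898771/ 104884780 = 24.16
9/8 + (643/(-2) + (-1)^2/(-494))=-633065/1976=-320.38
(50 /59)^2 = 2500 /3481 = 0.72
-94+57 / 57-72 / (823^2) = -62991669 / 677329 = -93.00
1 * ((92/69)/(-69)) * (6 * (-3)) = 8/23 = 0.35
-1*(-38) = 38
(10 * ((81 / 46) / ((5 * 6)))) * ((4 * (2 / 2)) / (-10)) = -27 / 115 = -0.23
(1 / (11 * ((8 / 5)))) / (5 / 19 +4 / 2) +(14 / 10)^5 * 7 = 445480691 / 11825000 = 37.67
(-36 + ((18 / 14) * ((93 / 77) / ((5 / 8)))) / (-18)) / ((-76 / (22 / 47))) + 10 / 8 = 1288709 / 875140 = 1.47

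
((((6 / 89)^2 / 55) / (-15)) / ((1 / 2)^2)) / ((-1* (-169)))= -48 / 368128475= -0.00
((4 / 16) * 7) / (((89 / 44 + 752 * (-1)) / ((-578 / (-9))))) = -44506 / 296991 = -0.15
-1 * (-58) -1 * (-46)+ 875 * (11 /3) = 9937 /3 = 3312.33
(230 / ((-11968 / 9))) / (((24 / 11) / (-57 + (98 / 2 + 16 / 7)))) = 1725 / 3808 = 0.45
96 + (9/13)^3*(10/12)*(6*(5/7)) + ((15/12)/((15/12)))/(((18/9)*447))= 1336195825/13748826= 97.19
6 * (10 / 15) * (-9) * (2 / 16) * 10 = -45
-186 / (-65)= 186 / 65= 2.86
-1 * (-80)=80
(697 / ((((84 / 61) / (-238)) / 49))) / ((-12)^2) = -35416661 / 864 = -40991.51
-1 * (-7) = 7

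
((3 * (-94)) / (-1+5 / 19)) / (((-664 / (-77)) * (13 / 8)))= 29469 / 1079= 27.31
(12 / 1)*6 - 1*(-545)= 617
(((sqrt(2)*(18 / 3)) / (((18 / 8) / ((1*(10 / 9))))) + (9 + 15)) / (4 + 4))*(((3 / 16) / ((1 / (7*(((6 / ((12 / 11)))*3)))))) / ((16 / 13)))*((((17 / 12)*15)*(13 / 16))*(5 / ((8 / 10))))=138263125*sqrt(2) / 196608 + 746620875 / 131072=6690.80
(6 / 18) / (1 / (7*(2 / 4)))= 7 / 6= 1.17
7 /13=0.54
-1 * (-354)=354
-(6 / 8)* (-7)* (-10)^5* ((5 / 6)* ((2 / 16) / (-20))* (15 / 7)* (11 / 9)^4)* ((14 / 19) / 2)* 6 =1601359375 / 55404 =28903.32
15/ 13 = 1.15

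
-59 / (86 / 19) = -1121 / 86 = -13.03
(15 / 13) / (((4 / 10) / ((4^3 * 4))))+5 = 9665 / 13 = 743.46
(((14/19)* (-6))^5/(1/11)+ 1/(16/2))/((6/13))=-4784312431769/118852752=-40254.12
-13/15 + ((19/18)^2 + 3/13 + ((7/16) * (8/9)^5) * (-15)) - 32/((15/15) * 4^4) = -33657517/10235160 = -3.29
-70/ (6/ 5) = -175/ 3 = -58.33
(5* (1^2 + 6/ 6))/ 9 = 10/ 9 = 1.11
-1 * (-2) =2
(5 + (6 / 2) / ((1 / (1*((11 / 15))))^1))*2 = 14.40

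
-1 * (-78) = 78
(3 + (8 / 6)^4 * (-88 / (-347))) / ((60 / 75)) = 534245 / 112428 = 4.75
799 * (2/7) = 1598/7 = 228.29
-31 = -31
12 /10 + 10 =56 /5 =11.20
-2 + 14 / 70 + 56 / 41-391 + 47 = -70609 / 205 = -344.43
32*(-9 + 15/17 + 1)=-3872/17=-227.76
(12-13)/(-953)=1/953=0.00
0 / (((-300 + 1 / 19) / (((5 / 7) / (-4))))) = 0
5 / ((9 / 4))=20 / 9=2.22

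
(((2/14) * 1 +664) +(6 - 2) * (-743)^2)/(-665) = -15462021/4655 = -3321.59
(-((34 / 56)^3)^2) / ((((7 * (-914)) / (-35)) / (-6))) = 362063535 / 220223868928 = 0.00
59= 59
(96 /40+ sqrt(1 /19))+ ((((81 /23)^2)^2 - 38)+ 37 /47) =sqrt(19) /19+ 7826600214 /65762635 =119.24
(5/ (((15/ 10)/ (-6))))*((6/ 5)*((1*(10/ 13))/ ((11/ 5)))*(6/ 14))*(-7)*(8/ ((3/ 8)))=76800/ 143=537.06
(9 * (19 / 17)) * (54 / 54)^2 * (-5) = -855 / 17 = -50.29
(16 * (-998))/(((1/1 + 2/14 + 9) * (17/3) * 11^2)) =-335328/146047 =-2.30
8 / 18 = 4 / 9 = 0.44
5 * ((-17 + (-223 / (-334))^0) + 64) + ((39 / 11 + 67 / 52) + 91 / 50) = 3527151 / 14300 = 246.65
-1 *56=-56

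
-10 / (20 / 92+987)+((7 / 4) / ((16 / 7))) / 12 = 467977 / 8719104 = 0.05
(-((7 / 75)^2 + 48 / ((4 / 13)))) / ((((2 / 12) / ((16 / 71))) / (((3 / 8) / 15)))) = -3510196 / 665625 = -5.27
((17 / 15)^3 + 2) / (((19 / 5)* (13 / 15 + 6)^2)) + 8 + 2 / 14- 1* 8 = 686354 / 4232991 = 0.16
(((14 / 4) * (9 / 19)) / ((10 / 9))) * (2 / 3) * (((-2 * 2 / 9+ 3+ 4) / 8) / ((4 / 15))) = 3717 / 1216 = 3.06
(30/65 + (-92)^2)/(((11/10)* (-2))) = -550190/143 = -3847.48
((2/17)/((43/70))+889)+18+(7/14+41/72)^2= 3442139987/3789504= 908.34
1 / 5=0.20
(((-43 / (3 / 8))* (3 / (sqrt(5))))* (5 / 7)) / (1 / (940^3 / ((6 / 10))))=-1428604480000* sqrt(5) / 21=-152116987154.32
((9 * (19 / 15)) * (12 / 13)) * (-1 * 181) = -123804 / 65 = -1904.68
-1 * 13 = -13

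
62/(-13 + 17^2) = 31/138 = 0.22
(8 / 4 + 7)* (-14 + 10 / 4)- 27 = -261 / 2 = -130.50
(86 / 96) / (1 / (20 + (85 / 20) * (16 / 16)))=4171 / 192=21.72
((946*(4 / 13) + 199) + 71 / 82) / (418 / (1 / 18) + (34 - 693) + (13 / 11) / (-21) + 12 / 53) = 376900755 / 5270446844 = 0.07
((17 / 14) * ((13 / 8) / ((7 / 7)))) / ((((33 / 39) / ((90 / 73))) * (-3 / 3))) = -129285 / 44968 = -2.88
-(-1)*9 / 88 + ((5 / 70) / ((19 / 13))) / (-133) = 158629 / 1556632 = 0.10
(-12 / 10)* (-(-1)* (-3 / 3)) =6 / 5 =1.20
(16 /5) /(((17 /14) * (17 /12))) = 2688 /1445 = 1.86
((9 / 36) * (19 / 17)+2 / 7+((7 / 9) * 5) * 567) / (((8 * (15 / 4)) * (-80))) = -1049849 / 1142400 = -0.92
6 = 6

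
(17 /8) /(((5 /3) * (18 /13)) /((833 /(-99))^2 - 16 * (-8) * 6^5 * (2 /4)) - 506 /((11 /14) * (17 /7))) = -18327768415021 /2287102520978416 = -0.01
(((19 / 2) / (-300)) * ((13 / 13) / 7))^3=-6859 / 74088000000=-0.00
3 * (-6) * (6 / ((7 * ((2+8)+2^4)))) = -54 / 91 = -0.59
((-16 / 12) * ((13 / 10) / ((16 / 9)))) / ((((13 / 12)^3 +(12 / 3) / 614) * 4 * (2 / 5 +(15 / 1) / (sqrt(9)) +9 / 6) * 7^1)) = -431028 / 109147535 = -0.00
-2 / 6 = -1 / 3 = -0.33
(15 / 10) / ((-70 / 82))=-1.76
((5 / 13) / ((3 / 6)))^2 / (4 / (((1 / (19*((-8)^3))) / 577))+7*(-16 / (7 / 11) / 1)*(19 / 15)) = -375 / 14229238244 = -0.00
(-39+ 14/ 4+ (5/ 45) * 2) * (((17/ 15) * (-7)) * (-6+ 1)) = -75565/ 54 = -1399.35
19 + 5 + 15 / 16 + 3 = 27.94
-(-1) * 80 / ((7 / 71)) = 5680 / 7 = 811.43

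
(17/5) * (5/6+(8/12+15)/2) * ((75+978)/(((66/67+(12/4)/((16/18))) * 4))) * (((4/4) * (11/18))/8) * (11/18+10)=404423591/280440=1442.10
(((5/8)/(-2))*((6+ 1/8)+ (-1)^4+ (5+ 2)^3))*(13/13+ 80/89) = -2366845/11392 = -207.76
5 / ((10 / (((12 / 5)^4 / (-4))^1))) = -2592 / 625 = -4.15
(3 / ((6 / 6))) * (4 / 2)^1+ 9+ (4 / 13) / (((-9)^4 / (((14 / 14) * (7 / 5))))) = 6397003 / 426465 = 15.00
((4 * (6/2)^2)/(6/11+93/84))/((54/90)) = 18480/509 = 36.31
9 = 9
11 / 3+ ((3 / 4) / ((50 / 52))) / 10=3.74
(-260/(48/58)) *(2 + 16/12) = -9425/9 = -1047.22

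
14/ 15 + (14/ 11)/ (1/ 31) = 6664/ 165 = 40.39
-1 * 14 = -14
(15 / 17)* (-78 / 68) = -585 / 578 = -1.01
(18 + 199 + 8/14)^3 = 3532642667/343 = 10299249.76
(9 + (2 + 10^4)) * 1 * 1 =10011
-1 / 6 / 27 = -1 / 162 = -0.01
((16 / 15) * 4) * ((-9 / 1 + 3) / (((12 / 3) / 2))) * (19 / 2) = -608 / 5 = -121.60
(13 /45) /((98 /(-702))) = -507 /245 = -2.07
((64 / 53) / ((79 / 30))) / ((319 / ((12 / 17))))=23040 / 22706101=0.00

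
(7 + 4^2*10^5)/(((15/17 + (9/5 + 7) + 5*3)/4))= 272001190/1049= 259295.70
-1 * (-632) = 632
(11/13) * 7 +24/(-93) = 2283/403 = 5.67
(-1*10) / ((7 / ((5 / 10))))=-5 / 7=-0.71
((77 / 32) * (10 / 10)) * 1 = 2.41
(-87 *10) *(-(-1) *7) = -6090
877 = 877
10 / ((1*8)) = 5 / 4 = 1.25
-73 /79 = -0.92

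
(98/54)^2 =3.29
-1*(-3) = 3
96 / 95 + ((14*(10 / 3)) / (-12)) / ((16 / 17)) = -42701 / 13680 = -3.12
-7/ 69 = -0.10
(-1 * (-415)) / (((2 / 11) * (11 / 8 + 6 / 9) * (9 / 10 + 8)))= 547800 / 4361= 125.61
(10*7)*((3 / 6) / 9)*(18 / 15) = 14 / 3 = 4.67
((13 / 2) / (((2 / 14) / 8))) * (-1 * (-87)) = 31668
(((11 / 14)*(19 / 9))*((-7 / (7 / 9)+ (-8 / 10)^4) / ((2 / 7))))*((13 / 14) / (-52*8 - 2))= 9971 / 90000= 0.11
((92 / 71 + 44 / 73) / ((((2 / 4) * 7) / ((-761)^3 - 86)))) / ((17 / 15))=-130097936498400 / 616777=-210931887.05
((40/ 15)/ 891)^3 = 512/ 19098395217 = 0.00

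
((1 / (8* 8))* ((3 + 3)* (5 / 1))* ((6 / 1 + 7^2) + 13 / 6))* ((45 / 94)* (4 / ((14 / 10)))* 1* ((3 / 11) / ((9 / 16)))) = 18375 / 1034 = 17.77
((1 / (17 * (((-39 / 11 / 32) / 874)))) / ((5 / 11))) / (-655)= 3384128 / 2171325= 1.56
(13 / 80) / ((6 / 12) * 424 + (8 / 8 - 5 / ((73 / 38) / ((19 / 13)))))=12337 / 15882160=0.00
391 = 391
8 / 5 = 1.60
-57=-57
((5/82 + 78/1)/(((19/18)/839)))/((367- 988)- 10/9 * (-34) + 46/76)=-870011118/8169455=-106.50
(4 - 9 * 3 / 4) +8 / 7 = -45 / 28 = -1.61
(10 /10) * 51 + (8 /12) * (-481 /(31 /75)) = -22469 /31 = -724.81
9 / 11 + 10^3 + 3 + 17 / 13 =143733 / 143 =1005.13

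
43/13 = 3.31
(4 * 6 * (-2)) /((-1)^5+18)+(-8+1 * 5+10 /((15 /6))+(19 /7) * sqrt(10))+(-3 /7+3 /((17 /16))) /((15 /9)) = -46 /119+19 * sqrt(10) /7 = 8.20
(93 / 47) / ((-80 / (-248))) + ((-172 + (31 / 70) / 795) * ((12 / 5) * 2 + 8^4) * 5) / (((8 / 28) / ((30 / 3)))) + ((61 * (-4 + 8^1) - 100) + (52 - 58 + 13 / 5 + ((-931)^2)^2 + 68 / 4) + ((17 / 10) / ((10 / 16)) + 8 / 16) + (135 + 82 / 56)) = 751151197744.18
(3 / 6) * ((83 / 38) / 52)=83 / 3952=0.02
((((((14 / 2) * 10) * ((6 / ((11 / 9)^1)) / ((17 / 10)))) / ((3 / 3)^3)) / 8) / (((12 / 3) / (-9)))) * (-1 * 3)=127575 / 748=170.55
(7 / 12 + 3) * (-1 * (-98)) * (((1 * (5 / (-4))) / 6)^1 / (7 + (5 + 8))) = -2107 / 576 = -3.66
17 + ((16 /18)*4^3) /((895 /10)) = 17.64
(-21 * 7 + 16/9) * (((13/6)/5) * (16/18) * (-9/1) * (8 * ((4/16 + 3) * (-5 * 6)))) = -3534128/9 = -392680.89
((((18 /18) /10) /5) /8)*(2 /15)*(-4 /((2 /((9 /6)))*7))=-1 /7000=-0.00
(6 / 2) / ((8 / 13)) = 39 / 8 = 4.88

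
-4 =-4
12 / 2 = 6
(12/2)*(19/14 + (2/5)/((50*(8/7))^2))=11401029/1400000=8.14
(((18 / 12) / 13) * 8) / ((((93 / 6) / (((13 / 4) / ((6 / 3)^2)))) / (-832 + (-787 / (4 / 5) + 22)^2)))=44716.02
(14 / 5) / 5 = 14 / 25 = 0.56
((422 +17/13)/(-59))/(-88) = 5503/67496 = 0.08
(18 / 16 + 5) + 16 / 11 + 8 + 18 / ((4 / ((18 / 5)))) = 13983 / 440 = 31.78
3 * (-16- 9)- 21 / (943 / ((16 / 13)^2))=-75.03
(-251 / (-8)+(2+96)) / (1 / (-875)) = -905625 / 8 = -113203.12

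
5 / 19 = 0.26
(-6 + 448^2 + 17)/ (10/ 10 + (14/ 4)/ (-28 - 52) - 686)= -293.00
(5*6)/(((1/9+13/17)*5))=459/67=6.85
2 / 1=2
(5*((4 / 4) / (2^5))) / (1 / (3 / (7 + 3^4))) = 15 / 2816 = 0.01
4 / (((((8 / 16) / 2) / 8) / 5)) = 640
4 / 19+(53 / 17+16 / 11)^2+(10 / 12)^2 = 521666911 / 23918796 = 21.81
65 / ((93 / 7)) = 455 / 93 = 4.89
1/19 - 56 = -55.95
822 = 822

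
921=921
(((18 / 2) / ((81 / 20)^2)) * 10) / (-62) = -2000 / 22599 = -0.09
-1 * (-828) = 828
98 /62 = 49 /31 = 1.58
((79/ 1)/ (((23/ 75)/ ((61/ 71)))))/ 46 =361425/ 75118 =4.81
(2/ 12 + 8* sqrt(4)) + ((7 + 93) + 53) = 1015/ 6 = 169.17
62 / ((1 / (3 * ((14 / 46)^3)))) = 63798 / 12167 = 5.24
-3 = -3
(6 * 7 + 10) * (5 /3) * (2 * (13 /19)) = 6760 /57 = 118.60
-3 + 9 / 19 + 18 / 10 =-69 / 95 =-0.73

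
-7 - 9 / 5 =-8.80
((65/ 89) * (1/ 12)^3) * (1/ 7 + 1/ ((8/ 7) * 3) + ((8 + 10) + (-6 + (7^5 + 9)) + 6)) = 183832025/ 25837056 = 7.12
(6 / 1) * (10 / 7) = 8.57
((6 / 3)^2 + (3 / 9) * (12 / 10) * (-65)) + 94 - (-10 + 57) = 25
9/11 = 0.82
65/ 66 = 0.98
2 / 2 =1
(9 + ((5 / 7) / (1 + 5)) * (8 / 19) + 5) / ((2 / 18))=16818 / 133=126.45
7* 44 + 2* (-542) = -776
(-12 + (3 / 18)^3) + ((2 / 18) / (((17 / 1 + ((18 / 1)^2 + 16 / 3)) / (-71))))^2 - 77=-20751511199 / 233176536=-88.99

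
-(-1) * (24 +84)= 108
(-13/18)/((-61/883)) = 11479/1098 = 10.45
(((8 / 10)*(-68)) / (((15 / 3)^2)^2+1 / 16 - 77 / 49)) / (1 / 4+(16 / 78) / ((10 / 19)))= -1584128 / 11615223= -0.14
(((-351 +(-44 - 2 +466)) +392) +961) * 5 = 7110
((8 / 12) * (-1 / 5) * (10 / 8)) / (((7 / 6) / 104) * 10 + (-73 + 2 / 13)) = 52 / 22693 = 0.00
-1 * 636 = -636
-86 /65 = -1.32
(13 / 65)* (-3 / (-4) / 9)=1 / 60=0.02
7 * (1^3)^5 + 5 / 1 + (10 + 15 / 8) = 191 / 8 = 23.88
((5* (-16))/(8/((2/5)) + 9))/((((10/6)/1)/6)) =-9.93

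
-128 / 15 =-8.53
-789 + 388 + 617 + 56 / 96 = 216.58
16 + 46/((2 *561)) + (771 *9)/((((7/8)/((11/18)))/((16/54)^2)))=140436577/318087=441.50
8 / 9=0.89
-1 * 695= -695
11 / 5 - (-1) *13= 76 / 5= 15.20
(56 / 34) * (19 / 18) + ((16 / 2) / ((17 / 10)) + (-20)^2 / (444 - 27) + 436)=554698 / 1251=443.40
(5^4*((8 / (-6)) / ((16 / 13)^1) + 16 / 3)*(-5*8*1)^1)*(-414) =43987500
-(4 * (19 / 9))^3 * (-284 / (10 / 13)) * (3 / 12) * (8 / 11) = 1620699392 / 40095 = 40421.48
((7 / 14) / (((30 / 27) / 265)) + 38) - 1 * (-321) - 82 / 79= 150799 / 316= 477.21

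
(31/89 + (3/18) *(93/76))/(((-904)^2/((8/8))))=7471/11055298048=0.00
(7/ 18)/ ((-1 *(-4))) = 7/ 72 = 0.10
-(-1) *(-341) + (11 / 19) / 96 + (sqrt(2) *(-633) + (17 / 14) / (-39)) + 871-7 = -372.22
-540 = -540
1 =1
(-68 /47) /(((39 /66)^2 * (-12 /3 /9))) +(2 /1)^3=17.32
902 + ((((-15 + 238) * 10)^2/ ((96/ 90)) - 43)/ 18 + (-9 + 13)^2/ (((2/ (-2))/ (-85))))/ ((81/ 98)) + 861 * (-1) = 918679583/ 2916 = 315047.87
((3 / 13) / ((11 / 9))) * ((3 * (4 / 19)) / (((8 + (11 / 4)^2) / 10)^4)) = 0.02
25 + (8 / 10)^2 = 641 / 25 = 25.64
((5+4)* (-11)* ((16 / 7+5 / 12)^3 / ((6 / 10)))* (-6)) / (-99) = -58485415 / 296352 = -197.35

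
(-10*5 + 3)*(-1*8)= 376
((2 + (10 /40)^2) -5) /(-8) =47 /128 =0.37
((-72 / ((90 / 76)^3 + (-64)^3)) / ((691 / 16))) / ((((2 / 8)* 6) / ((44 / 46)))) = 84283392 / 20782661247509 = 0.00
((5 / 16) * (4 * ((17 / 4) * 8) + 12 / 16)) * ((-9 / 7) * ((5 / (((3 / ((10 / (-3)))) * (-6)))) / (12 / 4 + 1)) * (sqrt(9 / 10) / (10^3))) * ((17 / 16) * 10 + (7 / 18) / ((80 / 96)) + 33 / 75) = -3784693 * sqrt(10) / 86016000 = -0.14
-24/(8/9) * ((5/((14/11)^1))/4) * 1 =-1485/56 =-26.52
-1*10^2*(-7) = 700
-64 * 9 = -576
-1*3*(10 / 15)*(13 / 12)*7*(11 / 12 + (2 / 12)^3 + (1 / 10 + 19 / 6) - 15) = 1062607 / 6480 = 163.98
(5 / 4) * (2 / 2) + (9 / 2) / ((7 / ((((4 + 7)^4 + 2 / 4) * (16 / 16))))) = 131791 / 14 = 9413.64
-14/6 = -7/3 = -2.33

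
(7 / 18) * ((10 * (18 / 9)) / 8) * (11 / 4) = 385 / 144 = 2.67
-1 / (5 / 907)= -907 / 5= -181.40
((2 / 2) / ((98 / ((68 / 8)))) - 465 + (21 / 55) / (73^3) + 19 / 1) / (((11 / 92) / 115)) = -989221175724021 / 2306481793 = -428887.49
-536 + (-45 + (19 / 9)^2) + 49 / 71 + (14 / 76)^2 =-4781857765 / 8304444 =-575.82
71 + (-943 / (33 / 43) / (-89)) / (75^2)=1173004924 / 16520625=71.00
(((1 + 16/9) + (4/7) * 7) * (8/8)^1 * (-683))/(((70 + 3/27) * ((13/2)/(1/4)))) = -41663/16406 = -2.54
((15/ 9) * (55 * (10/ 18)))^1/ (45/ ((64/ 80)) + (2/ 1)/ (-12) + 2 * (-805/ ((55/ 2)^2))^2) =2013137500/ 2306596401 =0.87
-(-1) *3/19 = 3/19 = 0.16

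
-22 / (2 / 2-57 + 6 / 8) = 88 / 221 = 0.40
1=1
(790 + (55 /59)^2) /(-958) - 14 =-49440187 /3334798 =-14.83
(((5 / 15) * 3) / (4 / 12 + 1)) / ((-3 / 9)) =-9 / 4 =-2.25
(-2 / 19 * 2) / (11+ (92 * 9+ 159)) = -2 / 9481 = -0.00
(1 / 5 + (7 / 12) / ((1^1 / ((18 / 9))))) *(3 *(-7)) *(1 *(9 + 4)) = -3731 / 10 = -373.10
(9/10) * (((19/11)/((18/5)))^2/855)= 19/78408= 0.00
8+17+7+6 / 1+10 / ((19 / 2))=39.05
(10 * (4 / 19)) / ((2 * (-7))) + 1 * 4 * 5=2640 / 133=19.85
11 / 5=2.20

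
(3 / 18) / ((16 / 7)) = 7 / 96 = 0.07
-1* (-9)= 9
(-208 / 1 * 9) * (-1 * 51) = 95472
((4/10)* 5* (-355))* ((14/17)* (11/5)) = -1286.35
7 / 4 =1.75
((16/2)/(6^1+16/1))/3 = 4/33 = 0.12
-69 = -69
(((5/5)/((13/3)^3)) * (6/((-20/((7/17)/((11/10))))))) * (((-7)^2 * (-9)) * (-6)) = -1500282/410839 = -3.65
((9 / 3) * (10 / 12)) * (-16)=-40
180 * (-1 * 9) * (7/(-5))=2268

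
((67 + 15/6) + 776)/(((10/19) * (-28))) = -32129/560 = -57.37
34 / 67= 0.51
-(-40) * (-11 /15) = -88 /3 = -29.33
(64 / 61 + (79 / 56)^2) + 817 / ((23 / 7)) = 1107394139 / 4399808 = 251.69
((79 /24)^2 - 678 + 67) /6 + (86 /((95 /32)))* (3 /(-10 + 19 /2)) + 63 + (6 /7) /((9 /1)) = -484337479 /2298240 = -210.74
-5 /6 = -0.83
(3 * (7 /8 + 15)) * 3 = 142.88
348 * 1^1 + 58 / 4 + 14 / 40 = 7257 / 20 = 362.85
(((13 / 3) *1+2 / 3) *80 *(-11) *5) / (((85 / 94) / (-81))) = 33501600 / 17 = 1970682.35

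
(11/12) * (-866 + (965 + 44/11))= 94.42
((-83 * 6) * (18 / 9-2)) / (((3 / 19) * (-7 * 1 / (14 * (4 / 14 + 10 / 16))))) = 0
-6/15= -2/5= -0.40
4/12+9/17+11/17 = 77/51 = 1.51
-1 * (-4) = 4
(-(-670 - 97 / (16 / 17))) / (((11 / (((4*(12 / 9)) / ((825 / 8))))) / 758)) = 25001872 / 9075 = 2755.03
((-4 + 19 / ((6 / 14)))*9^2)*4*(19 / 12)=20691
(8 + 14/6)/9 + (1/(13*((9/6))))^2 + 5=28066/4563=6.15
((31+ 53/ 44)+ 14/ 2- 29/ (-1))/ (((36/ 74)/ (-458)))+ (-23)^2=-25217989/ 396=-63681.79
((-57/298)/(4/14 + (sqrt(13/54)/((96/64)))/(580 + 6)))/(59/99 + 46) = -235440710802/16387078217429 + 104164137*sqrt(78)/32774156434858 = -0.01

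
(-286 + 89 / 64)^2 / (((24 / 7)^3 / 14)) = 796618726225 / 28311552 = 28137.59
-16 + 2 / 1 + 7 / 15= -203 / 15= -13.53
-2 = -2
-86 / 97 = -0.89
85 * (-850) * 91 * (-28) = 184093000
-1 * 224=-224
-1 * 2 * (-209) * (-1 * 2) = -836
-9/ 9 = -1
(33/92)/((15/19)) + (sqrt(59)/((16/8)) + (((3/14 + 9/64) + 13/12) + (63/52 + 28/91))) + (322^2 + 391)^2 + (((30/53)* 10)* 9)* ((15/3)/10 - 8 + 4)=sqrt(59)/2 + 1153477594536235271/106491840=10831605453.95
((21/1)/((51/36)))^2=63504/289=219.74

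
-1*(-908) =908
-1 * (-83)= 83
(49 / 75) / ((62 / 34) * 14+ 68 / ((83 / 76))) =69139 / 9290850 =0.01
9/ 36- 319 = -1275/ 4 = -318.75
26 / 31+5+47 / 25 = 5982 / 775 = 7.72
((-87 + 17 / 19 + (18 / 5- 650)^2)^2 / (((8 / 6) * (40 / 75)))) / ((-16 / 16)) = -245408111216.05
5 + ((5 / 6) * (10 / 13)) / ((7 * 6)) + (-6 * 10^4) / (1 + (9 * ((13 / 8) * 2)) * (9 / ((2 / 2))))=-54919535 / 247338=-222.04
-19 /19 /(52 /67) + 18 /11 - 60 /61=-22181 /34892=-0.64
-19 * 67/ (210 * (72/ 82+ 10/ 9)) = -156579/ 51380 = -3.05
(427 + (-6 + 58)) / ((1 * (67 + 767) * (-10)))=-479 / 8340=-0.06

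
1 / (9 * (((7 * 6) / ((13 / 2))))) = 13 / 756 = 0.02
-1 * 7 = -7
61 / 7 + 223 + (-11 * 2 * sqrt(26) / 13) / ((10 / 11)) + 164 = 386.22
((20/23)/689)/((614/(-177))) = -1770/4865029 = -0.00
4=4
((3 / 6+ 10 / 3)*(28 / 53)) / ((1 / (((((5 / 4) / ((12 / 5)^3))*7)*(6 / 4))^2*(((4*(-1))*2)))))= -3081640625 / 211009536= -14.60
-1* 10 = -10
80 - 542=-462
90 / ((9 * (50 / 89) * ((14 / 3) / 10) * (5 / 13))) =99.17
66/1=66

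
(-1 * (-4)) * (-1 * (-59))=236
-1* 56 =-56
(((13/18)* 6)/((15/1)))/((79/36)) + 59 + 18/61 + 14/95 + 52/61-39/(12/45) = -157161609/1831220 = -85.82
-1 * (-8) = 8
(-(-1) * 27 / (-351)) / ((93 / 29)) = -29 / 1209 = -0.02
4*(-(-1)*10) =40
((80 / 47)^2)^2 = 40960000 / 4879681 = 8.39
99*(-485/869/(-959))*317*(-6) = -8302230/75761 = -109.58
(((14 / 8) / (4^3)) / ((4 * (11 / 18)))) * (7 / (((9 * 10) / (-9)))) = -441 / 56320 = -0.01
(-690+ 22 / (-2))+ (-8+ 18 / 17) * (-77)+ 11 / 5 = -13968 / 85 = -164.33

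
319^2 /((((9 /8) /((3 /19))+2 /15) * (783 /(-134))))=-2399.32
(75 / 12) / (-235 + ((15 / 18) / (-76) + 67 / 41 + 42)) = -116850 / 3577981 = -0.03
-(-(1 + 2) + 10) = -7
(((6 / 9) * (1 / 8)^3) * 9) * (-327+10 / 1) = -951 / 256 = -3.71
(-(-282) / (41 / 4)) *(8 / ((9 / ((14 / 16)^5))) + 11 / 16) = 1981097 / 62976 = 31.46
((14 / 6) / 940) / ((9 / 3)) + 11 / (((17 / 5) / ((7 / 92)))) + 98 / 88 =49508417 / 36386460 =1.36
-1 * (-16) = 16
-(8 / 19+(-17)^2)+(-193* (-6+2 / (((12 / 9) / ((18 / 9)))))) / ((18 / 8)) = -1829 / 57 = -32.09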